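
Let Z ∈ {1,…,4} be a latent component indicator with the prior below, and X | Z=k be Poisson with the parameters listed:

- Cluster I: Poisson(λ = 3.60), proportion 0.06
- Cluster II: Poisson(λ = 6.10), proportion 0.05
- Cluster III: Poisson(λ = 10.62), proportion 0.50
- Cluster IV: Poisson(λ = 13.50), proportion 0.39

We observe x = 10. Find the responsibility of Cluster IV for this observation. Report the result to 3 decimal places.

0.317

Posterior ∝ prior × likelihood, so P(k | x) ∝ P(Z=k) f_k(x); normalise over all components.
Component likelihoods at x = 10:
  f_I = e^(−3.60)·3.60^10/10! = 0.00275297
  f_II = e^(−6.10)·6.10^10/10! = 0.0440899
  f_III = e^(−10.62)·10.62^10/10! = 0.122822
  f_IV = e^(−13.50)·13.50^10/10! = 0.0759625
Weight by the priors:
  P(Z=I)·f_I = 0.06 × 0.00275297 = 0.000165178
  P(Z=II)·f_II = 0.05 × 0.0440899 = 0.00220449
  P(Z=III)·f_III = 0.50 × 0.122822 = 0.0614108
  P(Z=IV)·f_IV = 0.39 × 0.0759625 = 0.0296254
Sum: 0.000165178 + 0.00220449 + 0.0614108 + 0.0296254 = 0.0934058
Responsibility of Cluster IV: 0.0296254 / 0.0934058 ≈ 0.317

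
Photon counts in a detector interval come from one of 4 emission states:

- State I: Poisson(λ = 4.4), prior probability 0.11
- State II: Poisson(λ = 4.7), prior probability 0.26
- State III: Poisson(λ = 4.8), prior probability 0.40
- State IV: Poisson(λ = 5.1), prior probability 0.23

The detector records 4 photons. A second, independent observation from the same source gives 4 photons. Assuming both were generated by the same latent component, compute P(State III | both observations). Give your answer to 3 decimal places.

Apply Bayes' rule: the posterior for each component is proportional to its prior times its likelihood at x.
Since both observations come from the same component, the likelihood for component k is f_k(x₁)·f_k(x₂).
  L_I = [e^(−4.4)·4.4^4/4! = 0.191736] × [0.191736] = 0.0367627
  L_II = [e^(−4.7)·4.7^4/4! = 0.184925] × [0.184925] = 0.0341973
  L_III = [e^(−4.8)·4.8^4/4! = 0.182029] × [0.182029] = 0.0331345
  L_IV = [e^(−5.1)·5.1^4/4! = 0.171857] × [0.171857] = 0.0295349
Prior × likelihood for each component:
  π_I·L_I = 0.11 × 0.0367627 = 0.0040439
  π_II·L_II = 0.26 × 0.0341973 = 0.00889131
  π_III·L_III = 0.40 × 0.0331345 = 0.0132538
  π_IV·L_IV = 0.23 × 0.0295349 = 0.00679302
Evidence: 0.0040439 + 0.00889131 + 0.0132538 + 0.00679302 = 0.032982
Responsibility of State III: 0.0132538 / 0.032982 ≈ 0.402

0.402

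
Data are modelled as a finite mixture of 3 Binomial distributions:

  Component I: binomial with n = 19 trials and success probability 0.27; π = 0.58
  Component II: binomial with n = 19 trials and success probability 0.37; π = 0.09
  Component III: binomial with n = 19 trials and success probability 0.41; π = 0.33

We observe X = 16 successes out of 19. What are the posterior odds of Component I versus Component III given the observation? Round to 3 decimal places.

Only the two components matter; the odds are (P(Z=i) f_i(x)) / (P(Z=j) f_j(x)).
Binomial probabilities:
  L_I = C(19,16)·0.27^16·0.73^3 = 969·7.97664e-10·0.389017 = 3.00686e-07
  L_II = C(19,16)·0.37^16·0.63^3 = 969·1.23375e-07·0.250047 = 2.98932e-05
  L_III = C(19,16)·0.41^16·0.59^3 = 969·6.3759e-07·0.205379 = 0.000126888
1.74398e-07 / 4.18731e-05 ≈ 0.004

0.004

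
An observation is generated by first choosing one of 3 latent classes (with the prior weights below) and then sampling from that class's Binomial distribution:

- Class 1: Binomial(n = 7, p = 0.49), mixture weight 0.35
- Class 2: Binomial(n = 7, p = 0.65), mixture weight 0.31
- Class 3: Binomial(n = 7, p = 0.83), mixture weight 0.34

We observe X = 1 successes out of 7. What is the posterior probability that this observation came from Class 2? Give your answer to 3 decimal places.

The responsibility of component k is π_k f_k(x) divided by Σ_j π_j f_j(x).
Evaluate each component's likelihood at the observed value:
  f_1 = 0.0603553
  f_2 = 0.00836411
  f_3 = 0.000140239
Weight by the priors:
  π_1·f_1 = 0.35 × 0.0603553 = 0.0211243
  π_2·f_2 = 0.31 × 0.00836411 = 0.00259287
  π_3·f_3 = 0.34 × 0.000140239 = 4.76814e-05
Marginal: 0.0211243 + 0.00259287 + 4.76814e-05 = 0.0237649
P(Class 2 | x) = 0.00259287 / 0.0237649 ≈ 0.109

0.109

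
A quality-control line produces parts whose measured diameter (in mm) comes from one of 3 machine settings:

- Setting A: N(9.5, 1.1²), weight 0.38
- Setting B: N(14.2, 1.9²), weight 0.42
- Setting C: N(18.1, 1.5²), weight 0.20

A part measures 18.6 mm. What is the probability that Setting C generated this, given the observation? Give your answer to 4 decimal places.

0.8929

Posterior ∝ prior × likelihood, so P(k | x) ∝ π_k f_k(x); normalise over all components.
Normal densities:
  L_A = 4.99334e-16
  L_B = 0.0143755
  L_C = 0.251589
Weight by the priors:
  π_A·L_A = 0.38 × 4.99334e-16 = 1.89747e-16
  π_B·L_B = 0.42 × 0.0143755 = 0.00603769
  π_C·L_C = 0.20 × 0.251589 = 0.0503178
Denominator: 1.89747e-16 + 0.00603769 + 0.0503178 = 0.0563555
So the posterior for Setting C is 0.0503178 / 0.0563555 ≈ 0.8929.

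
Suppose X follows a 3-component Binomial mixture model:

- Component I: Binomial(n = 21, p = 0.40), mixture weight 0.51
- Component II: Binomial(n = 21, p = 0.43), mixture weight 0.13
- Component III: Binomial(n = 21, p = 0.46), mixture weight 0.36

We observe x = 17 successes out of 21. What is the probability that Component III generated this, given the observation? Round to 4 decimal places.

The responsibility of component k is π_k f_k(x) divided by Σ_j π_j f_j(x).
Component likelihoods at x = 17 successes out of 21:
  L_I = C(21,17)·0.40^17·0.60^4 = 5985·1.71799e-07·0.1296 = 0.000133257
  L_II = C(21,17)·0.43^17·0.57^4 = 5985·5.8744e-07·0.10556 = 0.000371131
  L_III = C(21,17)·0.46^17·0.54^4 = 5985·1.84877e-06·0.0850306 = 0.000940854
Multiply by the mixture weights:
  π_I·L_I = 0.51 × 0.000133257 = 6.79609e-05
  π_II·L_II = 0.13 × 0.000371131 = 4.8247e-05
  π_III·L_III = 0.36 × 0.000940854 = 0.000338708
Denominator: 6.79609e-05 + 4.8247e-05 + 0.000338708 = 0.000454915
P(Component III | the observation) ≈ 0.7446

0.7446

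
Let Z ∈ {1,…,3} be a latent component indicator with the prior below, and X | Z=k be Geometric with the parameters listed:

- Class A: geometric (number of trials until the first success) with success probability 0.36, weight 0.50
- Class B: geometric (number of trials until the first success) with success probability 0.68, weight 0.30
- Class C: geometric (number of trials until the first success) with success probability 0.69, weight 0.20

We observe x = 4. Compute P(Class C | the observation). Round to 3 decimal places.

0.071

Apply Bayes' rule: the posterior for each component is proportional to its prior times its likelihood at x.
Evaluate each component's likelihood at the observed value:
  f_A = 0.0943718
  f_B = 0.0222822
  f_C = 0.0205558
Multiply by the mixture weights:
  P(Z=A)·f_A = 0.50 × 0.0943718 = 0.0471859
  P(Z=B)·f_B = 0.30 × 0.0222822 = 0.00668467
  P(Z=C)·f_C = 0.20 × 0.0205558 = 0.00411116
Marginal: 0.0471859 + 0.00668467 + 0.00411116 = 0.0579818
P(Class C | data) = 0.00411116 / 0.0579818 ≈ 0.071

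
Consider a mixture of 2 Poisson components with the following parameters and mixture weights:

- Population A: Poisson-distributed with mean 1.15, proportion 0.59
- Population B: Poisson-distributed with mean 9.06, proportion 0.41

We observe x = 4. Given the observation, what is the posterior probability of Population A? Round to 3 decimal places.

By Bayes' theorem, P(k | x) = π_k f_k(x) / Σ_j π_j f_j(x).
Component likelihoods at x = 4:
  L_A = 0.023075
  L_B = 0.0326282
Multiply by the mixture weights:
  π_A·L_A = 0.59 × 0.023075 = 0.0136142
  π_B·L_B = 0.41 × 0.0326282 = 0.0133776
Marginal: 0.0136142 + 0.0133776 = 0.0269918
So the posterior for Population A is 0.0136142 / 0.0269918 ≈ 0.504.

0.504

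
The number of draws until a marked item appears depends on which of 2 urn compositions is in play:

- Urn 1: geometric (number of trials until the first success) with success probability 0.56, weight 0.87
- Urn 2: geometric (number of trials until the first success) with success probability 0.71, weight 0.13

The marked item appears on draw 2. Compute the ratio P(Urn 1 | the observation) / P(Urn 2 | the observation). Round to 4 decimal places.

Posterior odds = (π_i f_i(x)) / (π_j f_j(x)); the normalising sum cancels.
Component likelihoods at x = 2:
  f_1 = 0.56·(1−0.56)^1 = 0.56·0.44 = 0.2464
  f_2 = 0.71·(1−0.71)^1 = 0.71·0.29 = 0.2059
0.214368 / 0.026767 ≈ 8.0087

8.0087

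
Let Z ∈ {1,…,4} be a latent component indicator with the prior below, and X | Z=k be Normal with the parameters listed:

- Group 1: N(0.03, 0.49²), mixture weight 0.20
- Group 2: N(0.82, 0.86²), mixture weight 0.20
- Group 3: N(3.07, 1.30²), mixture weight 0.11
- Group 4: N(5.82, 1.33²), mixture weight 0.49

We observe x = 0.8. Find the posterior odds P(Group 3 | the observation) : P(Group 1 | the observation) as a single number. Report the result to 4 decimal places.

0.1551

The posterior odds equal the prior odds times the likelihood ratio: (π_i/π_j)·(f_i(x)/f_j(x)).
Component likelihoods at x = 0.8:
  p_1 = 0.236861
  p_2 = 0.463761
  p_3 = 0.0668149
  p_4 = 0.000241824
0.00734964 / 0.0473722 ≈ 0.1551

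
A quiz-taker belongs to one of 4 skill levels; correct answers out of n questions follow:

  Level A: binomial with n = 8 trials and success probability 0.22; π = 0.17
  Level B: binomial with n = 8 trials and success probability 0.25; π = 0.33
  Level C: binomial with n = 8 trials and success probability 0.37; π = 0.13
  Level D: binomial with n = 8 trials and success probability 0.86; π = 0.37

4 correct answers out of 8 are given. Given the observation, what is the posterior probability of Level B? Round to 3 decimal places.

Apply Bayes' rule: the posterior for each component is proportional to its prior times its likelihood at x.
Evaluate each component's likelihood at the observed value:
  p_A = 0.060697
  p_B = 0.0865173
  p_C = 0.206665
  p_D = 0.0147097
Unnormalised posteriors:
  w_A·p_A = 0.17 × 0.060697 = 0.0103185
  w_B·p_B = 0.33 × 0.0865173 = 0.0285507
  w_C·p_C = 0.13 × 0.206665 = 0.0268665
  w_D·p_D = 0.37 × 0.0147097 = 0.00544259
Denominator: 0.0103185 + 0.0285507 + 0.0268665 + 0.00544259 = 0.0711783
P(Level B | x) ≈ 0.401

0.401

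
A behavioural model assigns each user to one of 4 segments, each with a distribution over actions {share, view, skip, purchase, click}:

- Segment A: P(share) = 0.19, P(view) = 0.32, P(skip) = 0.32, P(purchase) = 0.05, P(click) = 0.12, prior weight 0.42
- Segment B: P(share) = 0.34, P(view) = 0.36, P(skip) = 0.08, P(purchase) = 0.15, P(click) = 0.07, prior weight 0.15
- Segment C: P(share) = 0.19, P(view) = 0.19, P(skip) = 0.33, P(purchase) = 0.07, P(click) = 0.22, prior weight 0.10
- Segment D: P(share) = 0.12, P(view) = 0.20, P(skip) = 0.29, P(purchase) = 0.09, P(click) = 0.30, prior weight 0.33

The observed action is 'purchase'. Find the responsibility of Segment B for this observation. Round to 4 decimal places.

Posterior ∝ prior × likelihood, so P(k | x) ∝ π_k f_k(x); normalise over all components.
Component likelihoods at x = 'purchase':
  f_A = P(purchase | comp) = 0.05
  f_B = P(purchase | comp) = 0.15
  f_C = P(purchase | comp) = 0.07
  f_D = P(purchase | comp) = 0.09
Weight by the priors:
  π_A·f_A = 0.42 × 0.05 = 0.021
  π_B·f_B = 0.15 × 0.15 = 0.0225
  π_C·f_C = 0.10 × 0.07 = 0.007
  π_D·f_D = 0.33 × 0.09 = 0.0297
Sum: 0.021 + 0.0225 + 0.007 + 0.0297 = 0.0802
P(Segment B | the observation) ≈ 0.2805

0.2805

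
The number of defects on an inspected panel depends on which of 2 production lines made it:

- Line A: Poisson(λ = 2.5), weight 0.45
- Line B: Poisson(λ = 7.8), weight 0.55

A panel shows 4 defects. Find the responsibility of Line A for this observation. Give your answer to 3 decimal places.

Posterior ∝ prior × likelihood, so P(k | x) ∝ P(Z=k) f_k(x); normalise over all components.
Component likelihoods at x = 4 defects:
  f_A = e^(−2.5)·2.5^4/4! = 0.133602
  f_B = e^(−7.8)·7.8^4/4! = 0.0631932
Unnormalised posteriors:
  P(Z=A)·f_A = 0.45 × 0.133602 = 0.0601208
  P(Z=B)·f_B = 0.55 × 0.0631932 = 0.0347562
Sum: 0.0601208 + 0.0347562 = 0.0948771
So the posterior for Line A is 0.0601208 / 0.0948771 ≈ 0.634.

0.634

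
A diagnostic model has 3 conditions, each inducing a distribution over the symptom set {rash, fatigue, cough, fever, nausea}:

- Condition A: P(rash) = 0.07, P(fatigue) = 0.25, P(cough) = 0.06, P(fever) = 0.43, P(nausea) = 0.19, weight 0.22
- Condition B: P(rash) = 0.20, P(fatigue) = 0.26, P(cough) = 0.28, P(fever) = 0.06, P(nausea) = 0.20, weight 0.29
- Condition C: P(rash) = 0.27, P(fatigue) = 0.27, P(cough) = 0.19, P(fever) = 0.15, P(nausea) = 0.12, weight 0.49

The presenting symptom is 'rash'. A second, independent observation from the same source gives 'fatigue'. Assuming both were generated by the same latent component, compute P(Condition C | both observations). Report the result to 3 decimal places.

0.654

Posterior ∝ prior × likelihood, so P(k | x) ∝ P(Z=k) f_k(x); normalise over all components.
Since both observations come from the same component, the likelihood for component k is f_k(x₁)·f_k(x₂).
  p_A = [P(rash | comp) = 0.07] × [0.25] = 0.0175
  p_B = [P(rash | comp) = 0.20] × [0.26] = 0.052
  p_C = [P(rash | comp) = 0.27] × [0.27] = 0.0729
Prior × likelihood for each component:
  P(Z=A)·p_A = 0.22 × 0.0175 = 0.00385
  P(Z=B)·p_B = 0.29 × 0.052 = 0.01508
  P(Z=C)·p_C = 0.49 × 0.0729 = 0.035721
Evidence: 0.00385 + 0.01508 + 0.035721 = 0.054651
P(Condition C | x₁, x₂) = 0.035721 / 0.054651 ≈ 0.654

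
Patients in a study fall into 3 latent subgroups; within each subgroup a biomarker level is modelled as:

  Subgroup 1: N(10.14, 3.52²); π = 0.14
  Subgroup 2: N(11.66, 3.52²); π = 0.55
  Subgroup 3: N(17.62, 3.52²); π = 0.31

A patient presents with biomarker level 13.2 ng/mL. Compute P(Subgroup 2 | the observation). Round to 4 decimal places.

0.6785

By Bayes' theorem, P(k | x) = w_k f_k(x) / Σ_j w_j f_j(x).
Normal densities:
  L_1 = 0.0776723
  L_2 = 0.102992
  L_3 = 0.0515209
Multiply by the mixture weights:
  w_1·L_1 = 0.14 × 0.0776723 = 0.0108741
  w_2·L_2 = 0.55 × 0.102992 = 0.0566457
  w_3·L_3 = 0.31 × 0.0515209 = 0.0159715
Normaliser: 0.0108741 + 0.0566457 + 0.0159715 = 0.0834913
P(Subgroup 2 | 13.2 ng/mL) ≈ 0.6785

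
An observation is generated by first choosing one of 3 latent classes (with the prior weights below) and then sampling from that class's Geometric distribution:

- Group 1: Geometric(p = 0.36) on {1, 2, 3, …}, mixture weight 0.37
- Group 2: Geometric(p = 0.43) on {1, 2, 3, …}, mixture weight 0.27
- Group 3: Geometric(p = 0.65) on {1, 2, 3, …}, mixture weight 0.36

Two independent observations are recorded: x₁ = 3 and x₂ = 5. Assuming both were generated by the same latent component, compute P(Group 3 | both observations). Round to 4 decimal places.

Posterior ∝ prior × likelihood, so P(k | x) ∝ P(Z=k) f_k(x); normalise over all components.
Since both observations come from the same component, the likelihood for component k is f_k(x₁)·f_k(x₂).
  p_1 = [0.147456] × [0.060398] = 0.00890604
  p_2 = [0.139707] × [0.0453908] = 0.00634141
  p_3 = [0.079625] × [0.00975406] = 0.000776667
Weight by the priors:
  P(Z=1)·p_1 = 0.37 × 0.00890604 = 0.00329524
  P(Z=2)·p_2 = 0.27 × 0.00634141 = 0.00171218
  P(Z=3)·p_3 = 0.36 × 0.000776667 = 0.0002796
Marginal: 0.00329524 + 0.00171218 + 0.0002796 = 0.00528702
P(Group 3 | x) = 0.0002796 / 0.00528702 ≈ 0.0529

0.0529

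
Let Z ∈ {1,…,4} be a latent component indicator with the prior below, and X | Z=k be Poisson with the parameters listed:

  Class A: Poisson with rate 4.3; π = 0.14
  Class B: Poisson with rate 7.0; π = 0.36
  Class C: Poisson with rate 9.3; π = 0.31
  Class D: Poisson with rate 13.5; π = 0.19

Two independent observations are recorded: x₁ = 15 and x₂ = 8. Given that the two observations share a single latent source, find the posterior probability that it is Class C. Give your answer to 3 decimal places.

Posterior ∝ prior × likelihood, so P(k | x) ∝ P(Z=k) f_k(x); normalise over all components.
Since both observations come from the same component, the likelihood for component k is f_k(x₁)·f_k(x₂).
  L_A = [3.29656e-05] × [0.0393333] = 1.29665e-06
  L_B = [0.00331062] × [0.130377] = 0.00043163
  L_C = [0.02354] × [0.126883] = 0.00298683
  L_D = [0.0945217] × [0.0375123] = 0.00354573
Multiply by the mixture weights:
  P(Z=A)·L_A = 0.14 × 1.29665e-06 = 1.81531e-07
  P(Z=B)·L_B = 0.36 × 0.00043163 = 0.000155387
  P(Z=C)·L_C = 0.31 × 0.00298683 = 0.000925917
  P(Z=D)·L_D = 0.19 × 0.00354573 = 0.000673688
Normaliser: 1.81531e-07 + 0.000155387 + 0.000925917 + 0.000673688 = 0.00175517
P(Class C | data) ≈ 0.528

0.528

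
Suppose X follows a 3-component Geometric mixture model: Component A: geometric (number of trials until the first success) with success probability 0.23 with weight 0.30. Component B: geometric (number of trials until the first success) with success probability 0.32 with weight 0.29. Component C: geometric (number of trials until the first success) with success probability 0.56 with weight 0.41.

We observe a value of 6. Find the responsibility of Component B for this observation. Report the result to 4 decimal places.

0.3753

Posterior ∝ prior × likelihood, so P(k | x) ∝ P(Z=k) f_k(x); normalise over all components.
Component likelihoods at x = 6:
  f_A = 0.23·(1−0.23)^5 = 0.23·0.270678 = 0.062256
  f_B = 0.32·(1−0.32)^5 = 0.32·0.145393 = 0.0465259
  f_C = 0.56·(1−0.56)^5 = 0.56·0.0164916 = 0.00923531
Unnormalised posteriors:
  P(Z=A)·f_A = 0.30 × 0.062256 = 0.0186768
  P(Z=B)·f_B = 0.29 × 0.0465259 = 0.0134925
  P(Z=C)·f_C = 0.41 × 0.00923531 = 0.00378648
Normaliser: 0.0186768 + 0.0134925 + 0.00378648 = 0.0359558
Responsibility of Component B: 0.0134925 / 0.0359558 ≈ 0.3753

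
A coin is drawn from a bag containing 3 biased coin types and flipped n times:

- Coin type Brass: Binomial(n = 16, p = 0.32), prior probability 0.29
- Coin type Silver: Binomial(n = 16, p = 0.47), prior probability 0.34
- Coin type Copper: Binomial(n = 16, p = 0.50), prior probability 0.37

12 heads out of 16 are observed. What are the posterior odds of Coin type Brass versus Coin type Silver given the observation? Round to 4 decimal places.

Since P(k|x) ∝ π_k f_k(x), the posterior odds are π_i f_i(x) / (π_j f_j(x)).
Binomial probabilities:
  p_Brass = 0.000448649
  p_Silver = 0.0166859
  p_Copper = 0.027771
Posterior odds = (π_Brass·p_Brass) / (π_Silver·p_Silver) = (0.29·0.000448649) / (0.34·0.0166859) = 0.000130108 / 0.0056732 ≈ 0.0229

0.0229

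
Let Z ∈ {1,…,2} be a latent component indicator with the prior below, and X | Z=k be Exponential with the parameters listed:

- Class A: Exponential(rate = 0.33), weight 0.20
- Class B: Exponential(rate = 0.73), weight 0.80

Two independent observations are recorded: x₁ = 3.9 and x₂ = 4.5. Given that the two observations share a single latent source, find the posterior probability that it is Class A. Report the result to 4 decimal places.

By Bayes' theorem, P(k | x) = w_k f_k(x) / Σ_j w_j f_j(x).
Since both observations come from the same component, the likelihood for component k is f_k(x₁)·f_k(x₂).
  L_A = [0.33·e^(−0.33·3.9) = 0.33·e^(−1.2870) = 0.0911123] × [0.0747458] = 0.00681026
  L_B = [0.73·e^(−0.73·3.9) = 0.73·e^(−2.8470) = 0.0423532] × [0.0273316] = 0.00115758
Unnormalised posteriors:
  w_A·L_A = 0.20 × 0.00681026 = 0.00136205
  w_B·L_B = 0.80 × 0.00115758 = 0.000926066
Denominator: 0.00136205 + 0.000926066 = 0.00228812
P(Class A | x₁, x₂) = 0.00136205 / 0.00228812 ≈ 0.5953

0.5953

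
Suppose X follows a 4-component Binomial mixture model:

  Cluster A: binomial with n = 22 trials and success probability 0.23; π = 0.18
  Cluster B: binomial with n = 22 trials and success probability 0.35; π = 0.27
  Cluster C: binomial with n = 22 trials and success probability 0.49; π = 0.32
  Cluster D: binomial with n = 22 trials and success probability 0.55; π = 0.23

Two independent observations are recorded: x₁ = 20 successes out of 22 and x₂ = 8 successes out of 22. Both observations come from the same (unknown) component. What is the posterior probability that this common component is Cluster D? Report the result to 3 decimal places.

The responsibility of component k is π_k f_k(x) divided by Σ_j π_j f_j(x).
Since both observations come from the same component, the likelihood for component k is f_k(x₁)·f_k(x₂).
  p_A = [C(22,20)·0.23^20·0.77^2 = 231·1.71616e-13·0.5929 = 2.35045e-11] × [0.0644957] = 1.51594e-12
  p_B = [C(22,20)·0.35^20·0.65^2 = 231·7.60958e-10·0.4225 = 7.42676e-08] × [0.173049] = 1.28519e-08
  p_C = [C(22,20)·0.49^20·0.51^2 = 231·6.36681e-07·0.2601 = 3.82537e-05] × [0.0855833] = 3.27388e-06
  p_D = [C(22,20)·0.55^20·0.45^2 = 231·6.41584e-06·0.2025 = 0.000300117] × [0.0373865] = 1.12203e-05
Weight by the priors:
  π_A·p_A = 0.18 × 1.51594e-12 = 2.72868e-13
  π_B·p_B = 0.27 × 1.28519e-08 = 3.47002e-09
  π_C·p_C = 0.32 × 3.27388e-06 = 1.04764e-06
  π_D·p_D = 0.23 × 1.12203e-05 = 2.58067e-06
Denominator: 2.72868e-13 + 3.47002e-09 + 1.04764e-06 + 2.58067e-06 = 3.63179e-06
So the posterior for Cluster D is 2.58067e-06 / 3.63179e-06 ≈ 0.711.

0.711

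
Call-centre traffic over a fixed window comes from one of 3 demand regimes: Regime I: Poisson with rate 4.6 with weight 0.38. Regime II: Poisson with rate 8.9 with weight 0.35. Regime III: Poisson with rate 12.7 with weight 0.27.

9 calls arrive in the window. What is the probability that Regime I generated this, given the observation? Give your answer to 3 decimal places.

The responsibility of component k is w_k f_k(x) divided by Σ_j w_j f_j(x).
Poisson probabilities:
  f_I = e^(−4.6)·4.6^9/9! = 0.0255448
  f_II = e^(−8.9)·8.9^9/9! = 0.131682
  f_III = e^(−12.7)·12.7^9/9! = 0.0722654
Weight by the priors:
  w_I·f_I = 0.38 × 0.0255448 = 0.00970703
  w_II·f_II = 0.35 × 0.131682 = 0.0460887
  w_III·f_III = 0.27 × 0.0722654 = 0.0195117
Sum: 0.00970703 + 0.0460887 + 0.0195117 = 0.0753074
Responsibility of Regime I: 0.00970703 / 0.0753074 ≈ 0.129

0.129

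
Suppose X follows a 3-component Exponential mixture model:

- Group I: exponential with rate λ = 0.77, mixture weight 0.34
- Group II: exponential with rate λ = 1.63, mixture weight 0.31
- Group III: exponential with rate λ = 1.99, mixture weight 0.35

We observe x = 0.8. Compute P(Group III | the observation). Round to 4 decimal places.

Posterior ∝ prior × likelihood, so P(k | x) ∝ P(Z=k) f_k(x); normalise over all components.
Component likelihoods at x = 0.8:
  L_I = 0.77·e^(−0.77·0.8) = 0.77·e^(−0.6160) = 0.415877
  L_II = 1.63·e^(−1.63·0.8) = 1.63·e^(−1.3040) = 0.442453
  L_III = 1.99·e^(−1.99·0.8) = 1.99·e^(−1.5920) = 0.405001
Unnormalised posteriors:
  P(Z=I)·L_I = 0.34 × 0.415877 = 0.141398
  P(Z=II)·L_II = 0.31 × 0.442453 = 0.137161
  P(Z=III)·L_III = 0.35 × 0.405001 = 0.14175
Marginal: 0.141398 + 0.137161 + 0.14175 = 0.420309
P(Group III | 0.8) ≈ 0.3373

0.3373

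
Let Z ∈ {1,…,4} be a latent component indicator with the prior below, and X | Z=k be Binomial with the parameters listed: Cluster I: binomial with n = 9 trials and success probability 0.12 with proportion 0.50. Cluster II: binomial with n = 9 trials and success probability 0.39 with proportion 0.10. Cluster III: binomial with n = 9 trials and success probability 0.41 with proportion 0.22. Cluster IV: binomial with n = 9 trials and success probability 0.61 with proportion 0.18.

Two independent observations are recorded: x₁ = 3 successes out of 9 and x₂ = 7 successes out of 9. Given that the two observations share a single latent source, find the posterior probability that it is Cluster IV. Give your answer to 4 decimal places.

0.5382

By Bayes' theorem, P(k | x) = π_k f_k(x) / Σ_j π_j f_j(x).
Since both observations come from the same component, the likelihood for component k is f_k(x₁)·f_k(x₂).
  f_I = [0.0674092] × [9.98933e-06] = 6.73373e-07
  f_II = [0.256716] × [0.0183829] = 0.00471918
  f_III = [0.244198] × [0.0244058] = 0.00595987
  f_IV = [0.0670898] × [0.172084] = 0.0115451
Prior × likelihood for each component:
  π_I·f_I = 0.50 × 6.73373e-07 = 3.36686e-07
  π_II·f_II = 0.10 × 0.00471918 = 0.000471918
  π_III·f_III = 0.22 × 0.00595987 = 0.00131117
  π_IV·f_IV = 0.18 × 0.0115451 = 0.00207811
Marginal: 3.36686e-07 + 0.000471918 + 0.00131117 + 0.00207811 = 0.00386154
So the posterior for Cluster IV is 0.00207811 / 0.00386154 ≈ 0.5382.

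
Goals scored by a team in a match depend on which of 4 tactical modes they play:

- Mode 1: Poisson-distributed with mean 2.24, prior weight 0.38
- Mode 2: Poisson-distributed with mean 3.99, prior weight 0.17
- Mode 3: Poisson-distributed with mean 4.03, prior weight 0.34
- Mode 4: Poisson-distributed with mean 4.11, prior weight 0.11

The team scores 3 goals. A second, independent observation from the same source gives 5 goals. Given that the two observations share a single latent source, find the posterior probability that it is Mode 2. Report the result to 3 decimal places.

0.229

By Bayes' theorem, P(k | x) = π_k f_k(x) / Σ_j π_j f_j(x).
Since both observations come from the same component, the likelihood for component k is f_k(x₁)·f_k(x₂).
  L_1 = [e^(−2.24)·2.24^3/3! = 0.199422] × [0.050031] = 0.00997728
  L_2 = [e^(−3.99)·3.99^3/3! = 0.195854] × [0.155901] = 0.0305338
  L_3 = [e^(−4.03)·4.03^3/3! = 0.193891] × [0.157448] = 0.0305277
  L_4 = [e^(−4.11)·4.11^3/3! = 0.189856] × [0.160353] = 0.030444
Prior × likelihood for each component:
  π_1·L_1 = 0.38 × 0.00997728 = 0.00379137
  π_2·L_2 = 0.17 × 0.0305338 = 0.00519074
  π_3·L_3 = 0.34 × 0.0305277 = 0.0103794
  π_4·L_4 = 0.11 × 0.030444 = 0.00334884
Evidence: 0.00379137 + 0.00519074 + 0.0103794 + 0.00334884 = 0.0227104
So the posterior for Mode 2 is 0.00519074 / 0.0227104 ≈ 0.229.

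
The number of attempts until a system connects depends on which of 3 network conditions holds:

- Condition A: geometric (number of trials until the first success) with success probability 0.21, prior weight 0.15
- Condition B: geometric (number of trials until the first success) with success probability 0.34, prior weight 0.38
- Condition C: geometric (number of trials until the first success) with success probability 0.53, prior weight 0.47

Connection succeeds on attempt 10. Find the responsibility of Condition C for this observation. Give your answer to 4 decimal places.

0.0391

P(component k | x) = w_k·f_k(x) / marginal(x), where marginal(x) = Σ_j w_j·f_j(x).
Component likelihoods at x = 10:
  p_A = 0.21·(1−0.21)^9 = 0.21·0.119852 = 0.0251688
  p_B = 0.34·(1−0.34)^9 = 0.34·0.0237627 = 0.00807931
  p_C = 0.53·(1−0.53)^9 = 0.53·0.00111913 = 0.000593139
Weight by the priors:
  w_A·p_A = 0.15 × 0.0251688 = 0.00377533
  w_B·p_B = 0.38 × 0.00807931 = 0.00307014
  w_C·p_C = 0.47 × 0.000593139 = 0.000278775
Evidence: 0.00377533 + 0.00307014 + 0.000278775 = 0.00712424
P(Condition C | x) ≈ 0.0391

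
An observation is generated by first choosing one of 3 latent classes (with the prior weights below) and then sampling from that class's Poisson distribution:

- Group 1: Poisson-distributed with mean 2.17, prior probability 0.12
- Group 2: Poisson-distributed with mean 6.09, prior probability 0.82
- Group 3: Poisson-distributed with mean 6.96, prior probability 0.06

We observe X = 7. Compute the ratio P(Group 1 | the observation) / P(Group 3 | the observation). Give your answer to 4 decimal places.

0.0689

Only the two components matter; the odds are (π_i f_i(x)) / (π_j f_j(x)).
Evaluate each component's likelihood at the observed value:
  L_1 = e^(−2.17)·2.17^7/7! = 0.00513297
  L_2 = e^(−6.09)·6.09^7/7! = 0.139649
  L_3 = e^(−6.96)·6.96^7/7! = 0.148986
Posterior odds = (π_1·L_1) / (π_3·L_3) = (0.12·0.00513297) / (0.06·0.148986) = 0.000615956 / 0.00893914 ≈ 0.0689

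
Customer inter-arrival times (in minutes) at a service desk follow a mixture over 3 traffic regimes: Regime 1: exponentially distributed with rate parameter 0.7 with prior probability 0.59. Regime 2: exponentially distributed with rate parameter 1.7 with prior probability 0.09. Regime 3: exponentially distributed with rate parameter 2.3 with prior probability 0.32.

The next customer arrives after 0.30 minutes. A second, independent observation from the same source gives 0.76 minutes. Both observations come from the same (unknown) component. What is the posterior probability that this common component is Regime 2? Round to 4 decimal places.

0.1307

By Bayes' theorem, P(k | x) = π_k f_k(x) / Σ_j π_j f_j(x).
Since both observations come from the same component, the likelihood for component k is f_k(x₁)·f_k(x₂).
  p_1 = [0.567409] × [0.4112] = 0.233319
  p_2 = [1.02084] × [0.467025] = 0.476759
  p_3 = [1.15362] × [0.40048] = 0.462004
Prior × likelihood for each component:
  π_1·p_1 = 0.59 × 0.233319 = 0.137658
  π_2·p_2 = 0.09 × 0.476759 = 0.0429083
  π_3·p_3 = 0.32 × 0.462004 = 0.147841
Normaliser: 0.137658 + 0.0429083 + 0.147841 = 0.328408
So the posterior for Regime 2 is 0.0429083 / 0.328408 ≈ 0.1307.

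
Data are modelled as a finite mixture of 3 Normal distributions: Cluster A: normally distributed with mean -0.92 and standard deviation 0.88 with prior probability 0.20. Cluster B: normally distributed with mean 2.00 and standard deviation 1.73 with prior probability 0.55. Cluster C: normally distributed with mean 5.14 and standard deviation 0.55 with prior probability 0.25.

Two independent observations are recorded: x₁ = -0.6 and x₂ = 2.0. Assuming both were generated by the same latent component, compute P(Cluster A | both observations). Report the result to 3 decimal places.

Posterior ∝ prior × likelihood, so P(k | x) ∝ π_k f_k(x); normalise over all components.
Since both observations come from the same component, the likelihood for component k is f_k(x₁)·f_k(x₂).
  L_A = [(1/(0.88·√(2π)))·exp(−(-0.6−-0.92)²/(2·0.88²)) = 0.453344·exp(-0.06612) = 0.42434] × [0.00184317] = 0.000782129
  L_B = [(1/(1.73·√(2π)))·exp(−(-0.6−2.00)²/(2·1.73²)) = 0.230602·exp(-1.12934) = 0.0745415] × [0.230602] = 0.0171895
  L_C = [(1/(0.55·√(2π)))·exp(−(-0.6−5.14)²/(2·0.55²)) = 0.725350·exp(-54.45884) = 1.61947e-24] × [6.06612e-08] = 9.82389e-32
Prior × likelihood for each component:
  π_A·L_A = 0.20 × 0.000782129 = 0.000156426
  π_B·L_B = 0.55 × 0.0171895 = 0.0094542
  π_C·L_C = 0.25 × 9.82389e-32 = 2.45597e-32
Sum: 0.000156426 + 0.0094542 + 2.45597e-32 = 0.00961062
Responsibility of Cluster A: 0.000156426 / 0.00961062 ≈ 0.016

0.016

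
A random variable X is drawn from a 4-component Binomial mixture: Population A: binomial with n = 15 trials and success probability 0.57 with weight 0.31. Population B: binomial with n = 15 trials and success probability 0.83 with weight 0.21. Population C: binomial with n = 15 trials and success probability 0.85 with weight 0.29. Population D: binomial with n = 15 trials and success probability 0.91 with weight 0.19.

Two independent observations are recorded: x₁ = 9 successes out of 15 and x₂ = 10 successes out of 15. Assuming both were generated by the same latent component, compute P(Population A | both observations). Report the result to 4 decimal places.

0.9534

P(component k | x) = P(Z=k)·f_k(x) / marginal(x), where marginal(x) = Σ_j P(Z=j)·f_j(x).
Since both observations come from the same component, the likelihood for component k is f_k(x₁)·f_k(x₂).
  L_A = [0.20095] × [0.159826] = 0.032117
  L_B = [0.022584] × [0.0661578] = 0.00149411
  L_C = [0.0132045] × [0.0448953] = 0.00059282
  L_D = [0.00113823] × [0.00690529] = 7.85984e-06
Unnormalised posteriors:
  P(Z=A)·L_A = 0.31 × 0.032117 = 0.00995626
  P(Z=B)·L_B = 0.21 × 0.00149411 = 0.000313762
  P(Z=C)·L_C = 0.29 × 0.00059282 = 0.000171918
  P(Z=D)·L_D = 0.19 × 7.85984e-06 = 1.49337e-06
Denominator: 0.00995626 + 0.000313762 + 0.000171918 + 1.49337e-06 = 0.0104434
P(Population A | x) = 0.00995626 / 0.0104434 ≈ 0.9534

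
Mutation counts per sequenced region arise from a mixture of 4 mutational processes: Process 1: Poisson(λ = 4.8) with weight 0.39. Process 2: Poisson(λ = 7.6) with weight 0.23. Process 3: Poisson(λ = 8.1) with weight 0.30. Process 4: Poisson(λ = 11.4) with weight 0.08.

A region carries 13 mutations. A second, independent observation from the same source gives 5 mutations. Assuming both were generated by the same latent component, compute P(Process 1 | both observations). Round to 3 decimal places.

The responsibility of component k is π_k f_k(x) divided by Σ_j π_j f_j(x).
Since both observations come from the same component, the likelihood for component k is f_k(x₁)·f_k(x₂).
  p_1 = [e^(−4.8)·4.8^13/13! = 0.000948948] × [0.174748] = 0.000165826
  p_2 = [e^(−7.6)·7.6^13/13! = 0.0226808] × [0.105742] = 0.00239832
  p_3 = [e^(−8.1)·8.1^13/13! = 0.0314949] × [0.088198] = 0.00277778
  p_4 = [e^(−11.4)·11.4^13/13! = 0.0987474] × [0.0179633] = 0.00177383
Unnormalised posteriors:
  π_1·p_1 = 0.39 × 0.000165826 = 6.46723e-05
  π_2·p_2 = 0.23 × 0.00239832 = 0.000551613
  π_3·p_3 = 0.30 × 0.00277778 = 0.000833335
  π_4·p_4 = 0.08 × 0.00177383 = 0.000141906
Sum: 6.46723e-05 + 0.000551613 + 0.000833335 + 0.000141906 = 0.00159153
So the posterior for Process 1 is 6.46723e-05 / 0.00159153 ≈ 0.041.

0.041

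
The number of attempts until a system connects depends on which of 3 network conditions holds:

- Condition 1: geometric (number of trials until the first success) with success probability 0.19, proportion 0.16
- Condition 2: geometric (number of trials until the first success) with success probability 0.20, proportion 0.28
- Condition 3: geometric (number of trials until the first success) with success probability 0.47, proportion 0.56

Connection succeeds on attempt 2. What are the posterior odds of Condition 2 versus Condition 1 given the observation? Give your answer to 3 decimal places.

Only the two components matter; the odds are (π_i f_i(x)) / (π_j f_j(x)).
Evaluate each component's likelihood at the observed value:
  p_1 = 0.1539
  p_2 = 0.16
  p_3 = 0.2491
Posterior odds = (π_2·p_2) / (π_1·p_1) = (0.28·0.16) / (0.16·0.1539) = 0.0448 / 0.024624 ≈ 1.819

1.819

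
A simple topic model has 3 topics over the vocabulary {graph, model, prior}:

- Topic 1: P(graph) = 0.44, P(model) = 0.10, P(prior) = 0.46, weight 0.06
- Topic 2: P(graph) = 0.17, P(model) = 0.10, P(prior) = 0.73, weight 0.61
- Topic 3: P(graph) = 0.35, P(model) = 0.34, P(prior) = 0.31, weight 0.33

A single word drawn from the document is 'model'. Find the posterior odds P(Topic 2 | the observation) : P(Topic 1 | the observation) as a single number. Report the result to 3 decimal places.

10.167

Only the two components matter; the odds are (π_i f_i(x)) / (π_j f_j(x)).
Component likelihoods at x = 'model':
  L_1 = P(model | comp) = 0.10
  L_2 = P(model | comp) = 0.10
  L_3 = P(model | comp) = 0.34
0.061 / 0.006 ≈ 10.167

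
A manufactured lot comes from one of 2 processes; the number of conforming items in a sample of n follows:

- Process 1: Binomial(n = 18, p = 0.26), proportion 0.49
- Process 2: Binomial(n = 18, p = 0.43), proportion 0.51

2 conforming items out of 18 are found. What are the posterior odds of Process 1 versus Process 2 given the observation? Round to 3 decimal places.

The posterior odds equal the prior odds times the likelihood ratio: (P(Z=i)/P(Z=j))·(f_i(x)/f_j(x)).
Binomial probabilities:
  f_1 = 0.0836268
  f_2 = 0.00351258
0.0409771 / 0.00179142 ≈ 22.874

22.874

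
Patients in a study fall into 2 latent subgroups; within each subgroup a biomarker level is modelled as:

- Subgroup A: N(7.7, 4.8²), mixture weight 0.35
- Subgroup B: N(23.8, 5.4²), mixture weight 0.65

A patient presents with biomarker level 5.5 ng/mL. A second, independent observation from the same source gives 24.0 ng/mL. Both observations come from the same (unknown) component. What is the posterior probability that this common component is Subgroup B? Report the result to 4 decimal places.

Posterior ∝ prior × likelihood, so P(k | x) ∝ π_k f_k(x); normalise over all components.
Since both observations come from the same component, the likelihood for component k is f_k(x₁)·f_k(x₂).
  L_A = [0.0748261] × [0.000260373] = 1.94827e-05
  L_B = [0.000236959] × [0.0738275] = 1.74941e-05
Prior × likelihood for each component:
  π_A·L_A = 0.35 × 1.94827e-05 = 6.81893e-06
  π_B·L_B = 0.65 × 1.74941e-05 = 1.13712e-05
Normaliser: 6.81893e-06 + 1.13712e-05 = 1.81901e-05
P(Subgroup B | x) ≈ 0.6251

0.6251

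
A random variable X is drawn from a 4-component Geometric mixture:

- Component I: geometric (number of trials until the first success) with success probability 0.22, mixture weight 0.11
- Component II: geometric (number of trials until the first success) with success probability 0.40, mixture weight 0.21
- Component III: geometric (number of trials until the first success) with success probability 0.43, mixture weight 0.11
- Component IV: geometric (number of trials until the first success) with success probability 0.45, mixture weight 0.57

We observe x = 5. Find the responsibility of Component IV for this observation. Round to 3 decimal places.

0.486

Posterior ∝ prior × likelihood, so P(k | x) ∝ π_k f_k(x); normalise over all components.
Component likelihoods at x = 5:
  L_I = 0.22·(1−0.22)^4 = 0.22·0.370151 = 0.0814331
  L_II = 0.40·(1−0.40)^4 = 0.40·0.1296 = 0.05184
  L_III = 0.43·(1−0.43)^4 = 0.43·0.10556 = 0.0453908
  L_IV = 0.45·(1−0.45)^4 = 0.45·0.0915063 = 0.0411778
Multiply by the mixture weights:
  π_I·L_I = 0.11 × 0.0814331 = 0.00895764
  π_II·L_II = 0.21 × 0.05184 = 0.0108864
  π_III·L_III = 0.11 × 0.0453908 = 0.00499299
  π_IV·L_IV = 0.57 × 0.0411778 = 0.0234714
Denominator: 0.00895764 + 0.0108864 + 0.00499299 + 0.0234714 = 0.0483084
P(Component IV | 5) ≈ 0.486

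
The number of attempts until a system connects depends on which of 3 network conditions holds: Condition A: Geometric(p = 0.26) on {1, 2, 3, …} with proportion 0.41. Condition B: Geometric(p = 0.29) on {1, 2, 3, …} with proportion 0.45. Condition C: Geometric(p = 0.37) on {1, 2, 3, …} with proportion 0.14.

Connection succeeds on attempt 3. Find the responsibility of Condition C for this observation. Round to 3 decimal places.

Apply Bayes' rule: the posterior for each component is proportional to its prior times its likelihood at x.
Evaluate each component's likelihood at the observed value:
  L_A = 0.26·(1−0.26)^2 = 0.26·0.5476 = 0.142376
  L_B = 0.29·(1−0.29)^2 = 0.29·0.5041 = 0.146189
  L_C = 0.37·(1−0.37)^2 = 0.37·0.3969 = 0.146853
Multiply by the mixture weights:
  P(Z=A)·L_A = 0.41 × 0.142376 = 0.0583742
  P(Z=B)·L_B = 0.45 × 0.146189 = 0.065785
  P(Z=C)·L_C = 0.14 × 0.146853 = 0.0205594
Marginal: 0.0583742 + 0.065785 + 0.0205594 = 0.144719
P(Condition C | data) ≈ 0.142

0.142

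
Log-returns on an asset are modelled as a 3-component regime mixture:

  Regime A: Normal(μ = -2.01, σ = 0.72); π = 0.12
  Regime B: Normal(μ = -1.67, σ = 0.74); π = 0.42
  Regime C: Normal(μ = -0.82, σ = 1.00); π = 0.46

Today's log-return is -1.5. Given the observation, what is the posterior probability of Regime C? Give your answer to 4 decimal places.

Apply Bayes' rule: the posterior for each component is proportional to its prior times its likelihood at x.
Component likelihoods at x = -1.5:
  p_A = (1/(0.72·√(2π)))·exp(−(-1.5−-2.01)²/(2·0.72²)) = 0.554087·exp(-0.25087) = 0.431149
  p_B = (1/(0.74·√(2π)))·exp(−(-1.5−-1.67)²/(2·0.74²)) = 0.539111·exp(-0.02639) = 0.525071
  p_C = (1/(1.00·√(2π)))·exp(−(-1.5−-0.82)²/(2·1.00²)) = 0.398942·exp(-0.23120) = 0.316593
Prior × likelihood for each component:
  π_A·p_A = 0.12 × 0.431149 = 0.0517378
  π_B·p_B = 0.42 × 0.525071 = 0.22053
  π_C·p_C = 0.46 × 0.316593 = 0.145633
Sum: 0.0517378 + 0.22053 + 0.145633 = 0.4179
So the posterior for Regime C is 0.145633 / 0.4179 ≈ 0.3485.

0.3485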